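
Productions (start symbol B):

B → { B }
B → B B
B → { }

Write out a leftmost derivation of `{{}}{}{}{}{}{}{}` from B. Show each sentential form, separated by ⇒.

B ⇒ BB   [B → B B]
BB ⇒ BBB   [B → B B]
BBB ⇒ BBBB   [B → B B]
BBBB ⇒ BBBBB   [B → B B]
BBBBB ⇒ BBBBBB   [B → B B]
BBBBBB ⇒ {B}BBBBB   [B → { B }]
{B}BBBBB ⇒ {{}}BBBBB   [B → { }]
{{}}BBBBB ⇒ {{}}BBBBBB   [B → B B]
{{}}BBBBBB ⇒ {{}}{}BBBBB   [B → { }]
{{}}{}BBBBB ⇒ {{}}{}{}BBBB   [B → { }]
{{}}{}{}BBBB ⇒ {{}}{}{}{}BBB   [B → { }]
{{}}{}{}{}BBB ⇒ {{}}{}{}{}{}BB   [B → { }]
{{}}{}{}{}{}BB ⇒ {{}}{}{}{}{}{}B   [B → { }]
{{}}{}{}{}{}{}B ⇒ {{}}{}{}{}{}{}{}   [B → { }]

B ⇒ BB ⇒ BBB ⇒ BBBB ⇒ BBBBB ⇒ BBBBBB ⇒ {B}BBBBB ⇒ {{}}BBBBB ⇒ {{}}BBBBBB ⇒ {{}}{}BBBBB ⇒ {{}}{}{}BBBB ⇒ {{}}{}{}{}BBB ⇒ {{}}{}{}{}{}BB ⇒ {{}}{}{}{}{}{}B ⇒ {{}}{}{}{}{}{}{}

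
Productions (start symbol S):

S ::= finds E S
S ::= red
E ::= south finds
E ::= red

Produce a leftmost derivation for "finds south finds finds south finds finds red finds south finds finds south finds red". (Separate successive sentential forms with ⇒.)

S ⇒ finds E S   [S ::= finds E S]
finds E S ⇒ finds south finds S   [E ::= south finds]
finds south finds S ⇒ finds south finds finds E S   [S ::= finds E S]
finds south finds finds E S ⇒ finds south finds finds south finds S   [E ::= south finds]
finds south finds finds south finds S ⇒ finds south finds finds south finds finds E S   [S ::= finds E S]
finds south finds finds south finds finds E S ⇒ finds south finds finds south finds finds red S   [E ::= red]
finds south finds finds south finds finds red S ⇒ finds south finds finds south finds finds red finds E S   [S ::= finds E S]
finds south finds finds south finds finds red finds E S ⇒ finds south finds finds south finds finds red finds south finds S   [E ::= south finds]
finds south finds finds south finds finds red finds south finds S ⇒ finds south finds finds south finds finds red finds south finds finds E S   [S ::= finds E S]
finds south finds finds south finds finds red finds south finds finds E S ⇒ finds south finds finds south finds finds red finds south finds finds south finds S   [E ::= south finds]
finds south finds finds south finds finds red finds south finds finds south finds S ⇒ finds south finds finds south finds finds red finds south finds finds south finds red   [S ::= red]

S ⇒ finds E S ⇒ finds south finds S ⇒ finds south finds finds E S ⇒ finds south finds finds south finds S ⇒ finds south finds finds south finds finds E S ⇒ finds south finds finds south finds finds red S ⇒ finds south finds finds south finds finds red finds E S ⇒ finds south finds finds south finds finds red finds south finds S ⇒ finds south finds finds south finds finds red finds south finds finds E S ⇒ finds south finds finds south finds finds red finds south finds finds south finds S ⇒ finds south finds finds south finds finds red finds south finds finds south finds red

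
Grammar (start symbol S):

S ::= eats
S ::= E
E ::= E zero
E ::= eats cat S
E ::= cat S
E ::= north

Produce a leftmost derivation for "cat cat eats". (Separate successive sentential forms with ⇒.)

S ⇒ E ⇒ cat S ⇒ cat E ⇒ cat cat S ⇒ cat cat eats

S ⇒ E   [S ::= E]
E ⇒ cat S   [E ::= cat S]
cat S ⇒ cat E   [S ::= E]
cat E ⇒ cat cat S   [E ::= cat S]
cat cat S ⇒ cat cat eats   [S ::= eats]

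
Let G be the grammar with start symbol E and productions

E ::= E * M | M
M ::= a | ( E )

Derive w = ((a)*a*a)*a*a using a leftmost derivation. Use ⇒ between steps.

E ⇒ E*M   [E ::= E * M]
E*M ⇒ E*M*M   [E ::= E * M]
E*M*M ⇒ M*M*M   [E ::= M]
M*M*M ⇒ (E)*M*M   [M ::= ( E )]
(E)*M*M ⇒ (E*M)*M*M   [E ::= E * M]
(E*M)*M*M ⇒ (E*M*M)*M*M   [E ::= E * M]
(E*M*M)*M*M ⇒ (M*M*M)*M*M   [E ::= M]
(M*M*M)*M*M ⇒ ((E)*M*M)*M*M   [M ::= ( E )]
((E)*M*M)*M*M ⇒ ((M)*M*M)*M*M   [E ::= M]
((M)*M*M)*M*M ⇒ ((a)*M*M)*M*M   [M ::= a]
((a)*M*M)*M*M ⇒ ((a)*a*M)*M*M   [M ::= a]
((a)*a*M)*M*M ⇒ ((a)*a*a)*M*M   [M ::= a]
((a)*a*a)*M*M ⇒ ((a)*a*a)*a*M   [M ::= a]
((a)*a*a)*a*M ⇒ ((a)*a*a)*a*a   [M ::= a]

E ⇒ E*M ⇒ E*M*M ⇒ M*M*M ⇒ (E)*M*M ⇒ (E*M)*M*M ⇒ (E*M*M)*M*M ⇒ (M*M*M)*M*M ⇒ ((E)*M*M)*M*M ⇒ ((M)*M*M)*M*M ⇒ ((a)*M*M)*M*M ⇒ ((a)*a*M)*M*M ⇒ ((a)*a*a)*M*M ⇒ ((a)*a*a)*a*M ⇒ ((a)*a*a)*a*a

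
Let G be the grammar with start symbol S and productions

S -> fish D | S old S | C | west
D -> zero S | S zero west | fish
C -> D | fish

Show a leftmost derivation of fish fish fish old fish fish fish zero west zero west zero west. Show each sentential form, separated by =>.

S => C => D => S zero west => fish D zero west => fish S zero west zero west => fish S old S zero west zero west => fish fish D old S zero west zero west => fish fish fish old S zero west zero west => fish fish fish old fish D zero west zero west => fish fish fish old fish S zero west zero west zero west => fish fish fish old fish fish D zero west zero west zero west => fish fish fish old fish fish fish zero west zero west zero west

S => C   [S -> C]
C => D   [C -> D]
D => S zero west   [D -> S zero west]
S zero west => fish D zero west   [S -> fish D]
fish D zero west => fish S zero west zero west   [D -> S zero west]
fish S zero west zero west => fish S old S zero west zero west   [S -> S old S]
fish S old S zero west zero west => fish fish D old S zero west zero west   [S -> fish D]
fish fish D old S zero west zero west => fish fish fish old S zero west zero west   [D -> fish]
fish fish fish old S zero west zero west => fish fish fish old fish D zero west zero west   [S -> fish D]
fish fish fish old fish D zero west zero west => fish fish fish old fish S zero west zero west zero west   [D -> S zero west]
fish fish fish old fish S zero west zero west zero west => fish fish fish old fish fish D zero west zero west zero west   [S -> fish D]
fish fish fish old fish fish D zero west zero west zero west => fish fish fish old fish fish fish zero west zero west zero west   [D -> fish]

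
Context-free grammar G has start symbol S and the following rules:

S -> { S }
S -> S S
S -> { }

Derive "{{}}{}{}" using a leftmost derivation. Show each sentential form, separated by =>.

S => SS => SSS => {S}SS => {{}}SS => {{}}{}S => {{}}{}{}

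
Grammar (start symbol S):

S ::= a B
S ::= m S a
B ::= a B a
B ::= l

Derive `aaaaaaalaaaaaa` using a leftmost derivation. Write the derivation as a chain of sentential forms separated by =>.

S=>aB=>aaBa=>aaaBaa=>aaaaBaaa=>aaaaaBaaaa=>aaaaaaBaaaaa=>aaaaaaaBaaaaaa=>aaaaaaalaaaaaa

S => aB   [S ::= a B]
aB => aaBa   [B ::= a B a]
aaBa => aaaBaa   [B ::= a B a]
aaaBaa => aaaaBaaa   [B ::= a B a]
aaaaBaaa => aaaaaBaaaa   [B ::= a B a]
aaaaaBaaaa => aaaaaaBaaaaa   [B ::= a B a]
aaaaaaBaaaaa => aaaaaaaBaaaaaa   [B ::= a B a]
aaaaaaaBaaaaaa => aaaaaaalaaaaaa   [B ::= l]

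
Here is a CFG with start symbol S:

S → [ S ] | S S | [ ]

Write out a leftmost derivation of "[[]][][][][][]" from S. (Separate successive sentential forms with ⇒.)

S ⇒ SS   [S → S S]
SS ⇒ SSS   [S → S S]
SSS ⇒ SSSS   [S → S S]
SSSS ⇒ SSSSS   [S → S S]
SSSSS ⇒ SSSSSS   [S → S S]
SSSSSS ⇒ [S]SSSSS   [S → [ S ]]
[S]SSSSS ⇒ [[]]SSSSS   [S → [ ]]
[[]]SSSSS ⇒ [[]][]SSSS   [S → [ ]]
[[]][]SSSS ⇒ [[]][][]SSS   [S → [ ]]
[[]][][]SSS ⇒ [[]][][][]SS   [S → [ ]]
[[]][][][]SS ⇒ [[]][][][][]S   [S → [ ]]
[[]][][][][]S ⇒ [[]][][][][][]   [S → [ ]]

S ⇒ SS ⇒ SSS ⇒ SSSS ⇒ SSSSS ⇒ SSSSSS ⇒ [S]SSSSS ⇒ [[]]SSSSS ⇒ [[]][]SSSS ⇒ [[]][][]SSS ⇒ [[]][][][]SS ⇒ [[]][][][][]S ⇒ [[]][][][][][]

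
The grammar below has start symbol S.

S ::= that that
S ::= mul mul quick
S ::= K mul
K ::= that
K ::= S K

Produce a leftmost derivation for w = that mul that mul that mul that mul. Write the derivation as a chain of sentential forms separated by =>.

S => K mul => S K mul => K mul K mul => S K mul K mul => K mul K mul K mul => S K mul K mul K mul => K mul K mul K mul K mul => that mul K mul K mul K mul => that mul that mul K mul K mul => that mul that mul that mul K mul => that mul that mul that mul that mul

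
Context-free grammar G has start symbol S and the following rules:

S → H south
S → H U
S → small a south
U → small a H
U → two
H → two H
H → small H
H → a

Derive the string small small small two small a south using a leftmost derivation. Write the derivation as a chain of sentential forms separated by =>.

S => H south => small H south => small small H south => small small small H south => small small small two H south => small small small two small H south => small small small two small a south

S => H south   [S → H south]
H south => small H south   [H → small H]
small H south => small small H south   [H → small H]
small small H south => small small small H south   [H → small H]
small small small H south => small small small two H south   [H → two H]
small small small two H south => small small small two small H south   [H → small H]
small small small two small H south => small small small two small a south   [H → a]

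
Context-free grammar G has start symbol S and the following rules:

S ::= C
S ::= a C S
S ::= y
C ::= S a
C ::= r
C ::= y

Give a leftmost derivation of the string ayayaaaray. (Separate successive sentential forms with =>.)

S=>aCS=>ayS=>ayaCS=>ayaSaS=>ayaCaS=>ayaSaaS=>ayaCaaS=>ayayaaS=>ayayaaaCS=>ayayaaaSaS=>ayayaaaCaS=>ayayaaaraS=>ayayaaaray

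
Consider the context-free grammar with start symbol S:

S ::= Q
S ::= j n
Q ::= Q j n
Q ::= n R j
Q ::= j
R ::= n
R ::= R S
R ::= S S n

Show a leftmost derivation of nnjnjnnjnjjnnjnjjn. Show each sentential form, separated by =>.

S => Q   [S ::= Q]
Q => Qjn   [Q ::= Q j n]
Qjn => nRjjn   [Q ::= n R j]
nRjjn => nRSjjn   [R ::= R S]
nRSjjn => nSSnSjjn   [R ::= S S n]
nSSnSjjn => nQSnSjjn   [S ::= Q]
nQSnSjjn => nnRjSnSjjn   [Q ::= n R j]
nnRjSnSjjn => nnRSjSnSjjn   [R ::= R S]
nnRSjSnSjjn => nnSSnSjSnSjjn   [R ::= S S n]
nnSSnSjSnSjjn => nnjnSnSjSnSjjn   [S ::= j n]
nnjnSnSjSnSjjn => nnjnjnnSjSnSjjn   [S ::= j n]
nnjnjnnSjSnSjjn => nnjnjnnjnjSnSjjn   [S ::= j n]
nnjnjnnjnjSnSjjn => nnjnjnnjnjjnnSjjn   [S ::= j n]
nnjnjnnjnjjnnSjjn => nnjnjnnjnjjnnjnjjn   [S ::= j n]

S=>Q=>Qjn=>nRjjn=>nRSjjn=>nSSnSjjn=>nQSnSjjn=>nnRjSnSjjn=>nnRSjSnSjjn=>nnSSnSjSnSjjn=>nnjnSnSjSnSjjn=>nnjnjnnSjSnSjjn=>nnjnjnnjnjSnSjjn=>nnjnjnnjnjjnnSjjn=>nnjnjnnjnjjnnjnjjn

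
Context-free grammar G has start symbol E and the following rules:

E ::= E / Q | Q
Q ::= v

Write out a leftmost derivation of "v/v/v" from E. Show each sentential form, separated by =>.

E=>E/Q=>E/Q/Q=>Q/Q/Q=>v/Q/Q=>v/v/Q=>v/v/v

E => E/Q   [E ::= E / Q]
E/Q => E/Q/Q   [E ::= E / Q]
E/Q/Q => Q/Q/Q   [E ::= Q]
Q/Q/Q => v/Q/Q   [Q ::= v]
v/Q/Q => v/v/Q   [Q ::= v]
v/v/Q => v/v/v   [Q ::= v]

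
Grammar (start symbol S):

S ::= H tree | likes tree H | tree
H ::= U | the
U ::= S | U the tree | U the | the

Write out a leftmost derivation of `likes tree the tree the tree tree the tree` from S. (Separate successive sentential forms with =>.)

S => likes tree H => likes tree U => likes tree U the tree => likes tree S the tree => likes tree H tree the tree => likes tree U tree the tree => likes tree U the tree tree the tree => likes tree S the tree tree the tree => likes tree H tree the tree tree the tree => likes tree the tree the tree tree the tree

S => likes tree H   [S ::= likes tree H]
likes tree H => likes tree U   [H ::= U]
likes tree U => likes tree U the tree   [U ::= U the tree]
likes tree U the tree => likes tree S the tree   [U ::= S]
likes tree S the tree => likes tree H tree the tree   [S ::= H tree]
likes tree H tree the tree => likes tree U tree the tree   [H ::= U]
likes tree U tree the tree => likes tree U the tree tree the tree   [U ::= U the tree]
likes tree U the tree tree the tree => likes tree S the tree tree the tree   [U ::= S]
likes tree S the tree tree the tree => likes tree H tree the tree tree the tree   [S ::= H tree]
likes tree H tree the tree tree the tree => likes tree the tree the tree tree the tree   [H ::= the]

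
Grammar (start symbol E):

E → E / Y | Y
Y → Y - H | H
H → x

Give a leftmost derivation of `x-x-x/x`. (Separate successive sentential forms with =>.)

E => E/Y   [E → E / Y]
E/Y => Y/Y   [E → Y]
Y/Y => Y-H/Y   [Y → Y - H]
Y-H/Y => Y-H-H/Y   [Y → Y - H]
Y-H-H/Y => H-H-H/Y   [Y → H]
H-H-H/Y => x-H-H/Y   [H → x]
x-H-H/Y => x-x-H/Y   [H → x]
x-x-H/Y => x-x-x/Y   [H → x]
x-x-x/Y => x-x-x/H   [Y → H]
x-x-x/H => x-x-x/x   [H → x]

E => E/Y => Y/Y => Y-H/Y => Y-H-H/Y => H-H-H/Y => x-H-H/Y => x-x-H/Y => x-x-x/Y => x-x-x/H => x-x-x/x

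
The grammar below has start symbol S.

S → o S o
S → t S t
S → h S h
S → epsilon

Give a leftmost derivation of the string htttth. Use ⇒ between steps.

S ⇒ hSh ⇒ htSth ⇒ httStth ⇒ htttth

S ⇒ hSh   [S → h S h]
hSh ⇒ htSth   [S → t S t]
htSth ⇒ httStth   [S → t S t]
httStth ⇒ htttth   [S → epsilon]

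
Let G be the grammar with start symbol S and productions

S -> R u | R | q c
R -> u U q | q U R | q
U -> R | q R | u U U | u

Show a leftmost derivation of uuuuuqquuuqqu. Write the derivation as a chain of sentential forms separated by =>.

S => Ru   [S -> R u]
Ru => uUqu   [R -> u U q]
uUqu => uRqu   [U -> R]
uRqu => uuUqqu   [R -> u U q]
uuUqqu => uuuUUqqu   [U -> u U U]
uuuUUqqu => uuuuUUUqqu   [U -> u U U]
uuuuUUUqqu => uuuuuUUUUqqu   [U -> u U U]
uuuuuUUUUqqu => uuuuuqRUUUqqu   [U -> q R]
uuuuuqRUUUqqu => uuuuuqqUUUqqu   [R -> q]
uuuuuqqUUUqqu => uuuuuqquUUqqu   [U -> u]
uuuuuqquUUqqu => uuuuuqquuUqqu   [U -> u]
uuuuuqquuUqqu => uuuuuqquuuqqu   [U -> u]

S => Ru => uUqu => uRqu => uuUqqu => uuuUUqqu => uuuuUUUqqu => uuuuuUUUUqqu => uuuuuqRUUUqqu => uuuuuqqUUUqqu => uuuuuqquUUqqu => uuuuuqquuUqqu => uuuuuqquuuqqu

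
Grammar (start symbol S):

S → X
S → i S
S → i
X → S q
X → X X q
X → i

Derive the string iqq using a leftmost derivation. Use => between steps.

S => X   [S → X]
X => Sq   [X → S q]
Sq => Xq   [S → X]
Xq => Sqq   [X → S q]
Sqq => Xqq   [S → X]
Xqq => iqq   [X → i]

S => X => Sq => Xq => Sqq => Xqq => iqq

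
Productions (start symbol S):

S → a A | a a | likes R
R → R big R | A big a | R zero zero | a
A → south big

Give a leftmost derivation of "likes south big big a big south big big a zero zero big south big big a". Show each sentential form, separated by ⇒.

S ⇒ likes R ⇒ likes R big R ⇒ likes R zero zero big R ⇒ likes R big R zero zero big R ⇒ likes A big a big R zero zero big R ⇒ likes south big big a big R zero zero big R ⇒ likes south big big a big A big a zero zero big R ⇒ likes south big big a big south big big a zero zero big R ⇒ likes south big big a big south big big a zero zero big A big a ⇒ likes south big big a big south big big a zero zero big south big big a

S ⇒ likes R   [S → likes R]
likes R ⇒ likes R big R   [R → R big R]
likes R big R ⇒ likes R zero zero big R   [R → R zero zero]
likes R zero zero big R ⇒ likes R big R zero zero big R   [R → R big R]
likes R big R zero zero big R ⇒ likes A big a big R zero zero big R   [R → A big a]
likes A big a big R zero zero big R ⇒ likes south big big a big R zero zero big R   [A → south big]
likes south big big a big R zero zero big R ⇒ likes south big big a big A big a zero zero big R   [R → A big a]
likes south big big a big A big a zero zero big R ⇒ likes south big big a big south big big a zero zero big R   [A → south big]
likes south big big a big south big big a zero zero big R ⇒ likes south big big a big south big big a zero zero big A big a   [R → A big a]
likes south big big a big south big big a zero zero big A big a ⇒ likes south big big a big south big big a zero zero big south big big a   [A → south big]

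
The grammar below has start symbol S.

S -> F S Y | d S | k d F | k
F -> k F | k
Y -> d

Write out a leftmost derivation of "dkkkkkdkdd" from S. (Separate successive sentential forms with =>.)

S=>dS=>dFSY=>dkSY=>dkFSYY=>dkkFSYY=>dkkkFSYY=>dkkkkSYY=>dkkkkkdFYY=>dkkkkkdkYY=>dkkkkkdkdY=>dkkkkkdkdd

S => dS   [S -> d S]
dS => dFSY   [S -> F S Y]
dFSY => dkSY   [F -> k]
dkSY => dkFSYY   [S -> F S Y]
dkFSYY => dkkFSYY   [F -> k F]
dkkFSYY => dkkkFSYY   [F -> k F]
dkkkFSYY => dkkkkSYY   [F -> k]
dkkkkSYY => dkkkkkdFYY   [S -> k d F]
dkkkkkdFYY => dkkkkkdkYY   [F -> k]
dkkkkkdkYY => dkkkkkdkdY   [Y -> d]
dkkkkkdkdY => dkkkkkdkdd   [Y -> d]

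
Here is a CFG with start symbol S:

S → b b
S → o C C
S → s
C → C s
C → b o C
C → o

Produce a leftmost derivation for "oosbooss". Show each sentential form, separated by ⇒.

S ⇒ oCC   [S → o C C]
oCC ⇒ oCsC   [C → C s]
oCsC ⇒ oosC   [C → o]
oosC ⇒ oosCs   [C → C s]
oosCs ⇒ oosboCs   [C → b o C]
oosboCs ⇒ oosboCss   [C → C s]
oosboCss ⇒ oosbooss   [C → o]

S ⇒ oCC ⇒ oCsC ⇒ oosC ⇒ oosCs ⇒ oosboCs ⇒ oosboCss ⇒ oosbooss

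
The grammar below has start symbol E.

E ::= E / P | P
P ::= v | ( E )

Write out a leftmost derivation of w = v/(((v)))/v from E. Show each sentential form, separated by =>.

E => E/P => E/P/P => P/P/P => v/P/P => v/(E)/P => v/(P)/P => v/((E))/P => v/((P))/P => v/(((E)))/P => v/(((P)))/P => v/(((v)))/P => v/(((v)))/v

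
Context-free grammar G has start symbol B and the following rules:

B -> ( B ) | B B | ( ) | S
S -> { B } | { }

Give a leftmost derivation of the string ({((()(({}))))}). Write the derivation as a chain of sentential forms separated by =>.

B => (B) => (S) => ({B}) => ({(B)}) => ({((B))}) => ({((BB))}) => ({((()B))}) => ({((()(B)))}) => ({((()((B))))}) => ({((()((S))))}) => ({((()(({}))))})

B => (B)   [B -> ( B )]
(B) => (S)   [B -> S]
(S) => ({B})   [S -> { B }]
({B}) => ({(B)})   [B -> ( B )]
({(B)}) => ({((B))})   [B -> ( B )]
({((B))}) => ({((BB))})   [B -> B B]
({((BB))}) => ({((()B))})   [B -> ( )]
({((()B))}) => ({((()(B)))})   [B -> ( B )]
({((()(B)))}) => ({((()((B))))})   [B -> ( B )]
({((()((B))))}) => ({((()((S))))})   [B -> S]
({((()((S))))}) => ({((()(({}))))})   [S -> { }]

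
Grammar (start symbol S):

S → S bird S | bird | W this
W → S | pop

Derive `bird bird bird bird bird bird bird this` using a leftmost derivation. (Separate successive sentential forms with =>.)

S => W this => S this => S bird S this => S bird S bird S this => S bird S bird S bird S this => bird bird S bird S bird S this => bird bird bird bird S bird S this => bird bird bird bird bird bird S this => bird bird bird bird bird bird bird this

S => W this   [S → W this]
W this => S this   [W → S]
S this => S bird S this   [S → S bird S]
S bird S this => S bird S bird S this   [S → S bird S]
S bird S bird S this => S bird S bird S bird S this   [S → S bird S]
S bird S bird S bird S this => bird bird S bird S bird S this   [S → bird]
bird bird S bird S bird S this => bird bird bird bird S bird S this   [S → bird]
bird bird bird bird S bird S this => bird bird bird bird bird bird S this   [S → bird]
bird bird bird bird bird bird S this => bird bird bird bird bird bird bird this   [S → bird]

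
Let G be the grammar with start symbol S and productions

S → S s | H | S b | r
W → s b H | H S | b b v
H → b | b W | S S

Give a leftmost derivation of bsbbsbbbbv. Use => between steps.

S => H => bW => bsbH => bsbbW => bsbbsbH => bsbbsbbW => bsbbsbbbbv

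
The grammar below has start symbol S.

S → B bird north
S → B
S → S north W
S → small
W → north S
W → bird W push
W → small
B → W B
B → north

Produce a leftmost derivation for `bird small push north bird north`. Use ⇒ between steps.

S ⇒ B bird north ⇒ W B bird north ⇒ bird W push B bird north ⇒ bird small push B bird north ⇒ bird small push north bird north

S ⇒ B bird north   [S → B bird north]
B bird north ⇒ W B bird north   [B → W B]
W B bird north ⇒ bird W push B bird north   [W → bird W push]
bird W push B bird north ⇒ bird small push B bird north   [W → small]
bird small push B bird north ⇒ bird small push north bird north   [B → north]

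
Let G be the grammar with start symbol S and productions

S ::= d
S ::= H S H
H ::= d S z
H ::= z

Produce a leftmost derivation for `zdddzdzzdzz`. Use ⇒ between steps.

S ⇒ HSH ⇒ zSH ⇒ zHSHH ⇒ zdSzSHH ⇒ zdHSHzSHH ⇒ zddSzSHzSHH ⇒ zdddzSHzSHH ⇒ zdddzdHzSHH ⇒ zdddzdzzSHH ⇒ zdddzdzzdHH ⇒ zdddzdzzdzH ⇒ zdddzdzzdzz

S ⇒ HSH   [S ::= H S H]
HSH ⇒ zSH   [H ::= z]
zSH ⇒ zHSHH   [S ::= H S H]
zHSHH ⇒ zdSzSHH   [H ::= d S z]
zdSzSHH ⇒ zdHSHzSHH   [S ::= H S H]
zdHSHzSHH ⇒ zddSzSHzSHH   [H ::= d S z]
zddSzSHzSHH ⇒ zdddzSHzSHH   [S ::= d]
zdddzSHzSHH ⇒ zdddzdHzSHH   [S ::= d]
zdddzdHzSHH ⇒ zdddzdzzSHH   [H ::= z]
zdddzdzzSHH ⇒ zdddzdzzdHH   [S ::= d]
zdddzdzzdHH ⇒ zdddzdzzdzH   [H ::= z]
zdddzdzzdzH ⇒ zdddzdzzdzz   [H ::= z]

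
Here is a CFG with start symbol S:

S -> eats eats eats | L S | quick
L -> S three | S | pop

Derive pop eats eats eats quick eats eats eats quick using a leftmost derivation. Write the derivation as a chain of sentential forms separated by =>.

S => L S => S S => L S S => S S S => L S S S => S S S S => L S S S S => pop S S S S => pop eats eats eats S S S => pop eats eats eats quick S S => pop eats eats eats quick eats eats eats S => pop eats eats eats quick eats eats eats quick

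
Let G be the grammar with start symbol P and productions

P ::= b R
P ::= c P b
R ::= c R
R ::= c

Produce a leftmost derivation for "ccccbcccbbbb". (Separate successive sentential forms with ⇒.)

P⇒cPb⇒ccPbb⇒cccPbbb⇒ccccPbbbb⇒ccccbRbbbb⇒ccccbcRbbbb⇒ccccbccRbbbb⇒ccccbcccbbbb

P ⇒ cPb   [P ::= c P b]
cPb ⇒ ccPbb   [P ::= c P b]
ccPbb ⇒ cccPbbb   [P ::= c P b]
cccPbbb ⇒ ccccPbbbb   [P ::= c P b]
ccccPbbbb ⇒ ccccbRbbbb   [P ::= b R]
ccccbRbbbb ⇒ ccccbcRbbbb   [R ::= c R]
ccccbcRbbbb ⇒ ccccbccRbbbb   [R ::= c R]
ccccbccRbbbb ⇒ ccccbcccbbbb   [R ::= c]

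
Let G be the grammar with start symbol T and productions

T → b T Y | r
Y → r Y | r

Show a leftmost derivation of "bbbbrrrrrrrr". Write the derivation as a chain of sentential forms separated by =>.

T => bTY => bbTYY => bbbTYYY => bbbbTYYYY => bbbbrYYYY => bbbbrrYYY => bbbbrrrYY => bbbbrrrrYY => bbbbrrrrrYY => bbbbrrrrrrY => bbbbrrrrrrrY => bbbbrrrrrrrr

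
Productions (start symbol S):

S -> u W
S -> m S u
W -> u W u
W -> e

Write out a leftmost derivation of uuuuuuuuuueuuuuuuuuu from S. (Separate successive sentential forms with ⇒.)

S⇒uW⇒uuWu⇒uuuWuu⇒uuuuWuuu⇒uuuuuWuuuu⇒uuuuuuWuuuuu⇒uuuuuuuWuuuuuu⇒uuuuuuuuWuuuuuuu⇒uuuuuuuuuWuuuuuuuu⇒uuuuuuuuuuWuuuuuuuuu⇒uuuuuuuuuueuuuuuuuuu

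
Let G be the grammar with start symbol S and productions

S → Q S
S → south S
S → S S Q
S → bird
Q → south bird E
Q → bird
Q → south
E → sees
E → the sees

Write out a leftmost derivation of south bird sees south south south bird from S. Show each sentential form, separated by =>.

S => Q S   [S → Q S]
Q S => south bird E S   [Q → south bird E]
south bird E S => south bird sees S   [E → sees]
south bird sees S => south bird sees south S   [S → south S]
south bird sees south S => south bird sees south south S   [S → south S]
south bird sees south south S => south bird sees south south Q S   [S → Q S]
south bird sees south south Q S => south bird sees south south south S   [Q → south]
south bird sees south south south S => south bird sees south south south bird   [S → bird]

S => Q S => south bird E S => south bird sees S => south bird sees south S => south bird sees south south S => south bird sees south south Q S => south bird sees south south south S => south bird sees south south south bird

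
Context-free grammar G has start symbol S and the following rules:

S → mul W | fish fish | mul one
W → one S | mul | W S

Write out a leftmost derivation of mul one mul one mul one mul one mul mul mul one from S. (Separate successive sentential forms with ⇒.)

S ⇒ mul W ⇒ mul one S ⇒ mul one mul W ⇒ mul one mul one S ⇒ mul one mul one mul W ⇒ mul one mul one mul W S ⇒ mul one mul one mul W S S ⇒ mul one mul one mul one S S S ⇒ mul one mul one mul one mul one S S ⇒ mul one mul one mul one mul one mul W S ⇒ mul one mul one mul one mul one mul mul S ⇒ mul one mul one mul one mul one mul mul mul one

S ⇒ mul W   [S → mul W]
mul W ⇒ mul one S   [W → one S]
mul one S ⇒ mul one mul W   [S → mul W]
mul one mul W ⇒ mul one mul one S   [W → one S]
mul one mul one S ⇒ mul one mul one mul W   [S → mul W]
mul one mul one mul W ⇒ mul one mul one mul W S   [W → W S]
mul one mul one mul W S ⇒ mul one mul one mul W S S   [W → W S]
mul one mul one mul W S S ⇒ mul one mul one mul one S S S   [W → one S]
mul one mul one mul one S S S ⇒ mul one mul one mul one mul one S S   [S → mul one]
mul one mul one mul one mul one S S ⇒ mul one mul one mul one mul one mul W S   [S → mul W]
mul one mul one mul one mul one mul W S ⇒ mul one mul one mul one mul one mul mul S   [W → mul]
mul one mul one mul one mul one mul mul S ⇒ mul one mul one mul one mul one mul mul mul one   [S → mul one]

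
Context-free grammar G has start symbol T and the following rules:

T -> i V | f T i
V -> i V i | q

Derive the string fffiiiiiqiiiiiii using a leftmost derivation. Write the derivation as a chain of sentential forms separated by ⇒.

T ⇒ fTi ⇒ ffTii ⇒ fffTiii ⇒ fffiViii ⇒ fffiiViiii ⇒ fffiiiViiiii ⇒ fffiiiiViiiiii ⇒ fffiiiiiViiiiiii ⇒ fffiiiiiqiiiiiii

T ⇒ fTi   [T -> f T i]
fTi ⇒ ffTii   [T -> f T i]
ffTii ⇒ fffTiii   [T -> f T i]
fffTiii ⇒ fffiViii   [T -> i V]
fffiViii ⇒ fffiiViiii   [V -> i V i]
fffiiViiii ⇒ fffiiiViiiii   [V -> i V i]
fffiiiViiiii ⇒ fffiiiiViiiiii   [V -> i V i]
fffiiiiViiiiii ⇒ fffiiiiiViiiiiii   [V -> i V i]
fffiiiiiViiiiiii ⇒ fffiiiiiqiiiiiii   [V -> q]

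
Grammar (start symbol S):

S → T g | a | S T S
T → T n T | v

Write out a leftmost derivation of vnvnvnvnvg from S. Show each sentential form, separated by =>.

S=>Tg=>TnTg=>TnTnTg=>TnTnTnTg=>TnTnTnTnTg=>vnTnTnTnTg=>vnvnTnTnTg=>vnvnvnTnTg=>vnvnvnvnTg=>vnvnvnvnvg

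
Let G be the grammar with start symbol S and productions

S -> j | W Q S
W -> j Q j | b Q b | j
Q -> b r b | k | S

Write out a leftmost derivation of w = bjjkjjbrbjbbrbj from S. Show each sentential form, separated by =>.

S => WQS   [S -> W Q S]
WQS => bQbQS   [W -> b Q b]
bQbQS => bSbQS   [Q -> S]
bSbQS => bWQSbQS   [S -> W Q S]
bWQSbQS => bjQjQSbQS   [W -> j Q j]
bjQjQSbQS => bjSjQSbQS   [Q -> S]
bjSjQSbQS => bjWQSjQSbQS   [S -> W Q S]
bjWQSjQSbQS => bjjQSjQSbQS   [W -> j]
bjjQSjQSbQS => bjjkSjQSbQS   [Q -> k]
bjjkSjQSbQS => bjjkjjQSbQS   [S -> j]
bjjkjjQSbQS => bjjkjjbrbSbQS   [Q -> b r b]
bjjkjjbrbSbQS => bjjkjjbrbjbQS   [S -> j]
bjjkjjbrbjbQS => bjjkjjbrbjbbrbS   [Q -> b r b]
bjjkjjbrbjbbrbS => bjjkjjbrbjbbrbj   [S -> j]

S=>WQS=>bQbQS=>bSbQS=>bWQSbQS=>bjQjQSbQS=>bjSjQSbQS=>bjWQSjQSbQS=>bjjQSjQSbQS=>bjjkSjQSbQS=>bjjkjjQSbQS=>bjjkjjbrbSbQS=>bjjkjjbrbjbQS=>bjjkjjbrbjbbrbS=>bjjkjjbrbjbbrbj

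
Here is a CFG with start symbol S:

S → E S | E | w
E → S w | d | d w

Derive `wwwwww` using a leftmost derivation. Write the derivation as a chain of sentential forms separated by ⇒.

S⇒ES⇒SwS⇒EwS⇒SwwS⇒EwwS⇒SwwwS⇒EwwwS⇒SwwwwS⇒wwwwwS⇒wwwwww

S ⇒ ES   [S → E S]
ES ⇒ SwS   [E → S w]
SwS ⇒ EwS   [S → E]
EwS ⇒ SwwS   [E → S w]
SwwS ⇒ EwwS   [S → E]
EwwS ⇒ SwwwS   [E → S w]
SwwwS ⇒ EwwwS   [S → E]
EwwwS ⇒ SwwwwS   [E → S w]
SwwwwS ⇒ wwwwwS   [S → w]
wwwwwS ⇒ wwwwww   [S → w]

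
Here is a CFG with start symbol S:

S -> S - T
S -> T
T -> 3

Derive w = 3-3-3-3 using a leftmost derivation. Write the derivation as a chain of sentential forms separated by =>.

S => S-T => S-T-T => S-T-T-T => T-T-T-T => 3-T-T-T => 3-3-T-T => 3-3-3-T => 3-3-3-3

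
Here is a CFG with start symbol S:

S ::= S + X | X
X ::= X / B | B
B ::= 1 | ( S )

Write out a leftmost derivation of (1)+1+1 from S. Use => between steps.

S=>S+X=>S+X+X=>X+X+X=>B+X+X=>(S)+X+X=>(X)+X+X=>(B)+X+X=>(1)+X+X=>(1)+B+X=>(1)+1+X=>(1)+1+B=>(1)+1+1

S => S+X   [S ::= S + X]
S+X => S+X+X   [S ::= S + X]
S+X+X => X+X+X   [S ::= X]
X+X+X => B+X+X   [X ::= B]
B+X+X => (S)+X+X   [B ::= ( S )]
(S)+X+X => (X)+X+X   [S ::= X]
(X)+X+X => (B)+X+X   [X ::= B]
(B)+X+X => (1)+X+X   [B ::= 1]
(1)+X+X => (1)+B+X   [X ::= B]
(1)+B+X => (1)+1+X   [B ::= 1]
(1)+1+X => (1)+1+B   [X ::= B]
(1)+1+B => (1)+1+1   [B ::= 1]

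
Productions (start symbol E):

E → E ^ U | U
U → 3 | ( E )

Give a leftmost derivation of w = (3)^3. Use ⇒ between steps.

E⇒E^U⇒U^U⇒(E)^U⇒(U)^U⇒(3)^U⇒(3)^3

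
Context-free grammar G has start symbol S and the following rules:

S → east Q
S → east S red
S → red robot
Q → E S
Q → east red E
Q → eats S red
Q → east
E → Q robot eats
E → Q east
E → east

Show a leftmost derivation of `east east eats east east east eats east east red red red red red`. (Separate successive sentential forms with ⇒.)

S ⇒ east S red ⇒ east east Q red ⇒ east east eats S red red ⇒ east east eats east S red red red ⇒ east east eats east east S red red red red ⇒ east east eats east east east Q red red red red ⇒ east east eats east east east eats S red red red red red ⇒ east east eats east east east eats east Q red red red red red ⇒ east east eats east east east eats east east red red red red red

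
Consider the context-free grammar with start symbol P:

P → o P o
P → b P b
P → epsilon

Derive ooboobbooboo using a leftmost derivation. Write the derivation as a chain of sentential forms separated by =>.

P => oPo   [P → o P o]
oPo => ooPoo   [P → o P o]
ooPoo => oobPboo   [P → b P b]
oobPboo => ooboPoboo   [P → o P o]
ooboPoboo => oobooPooboo   [P → o P o]
oobooPooboo => ooboobPbooboo   [P → b P b]
ooboobPbooboo => ooboobbooboo   [P → epsilon]

P=>oPo=>ooPoo=>oobPboo=>ooboPoboo=>oobooPooboo=>ooboobPbooboo=>ooboobbooboo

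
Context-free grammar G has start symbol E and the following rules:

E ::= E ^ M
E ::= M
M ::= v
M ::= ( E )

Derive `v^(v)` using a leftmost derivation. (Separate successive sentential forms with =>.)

E => E^M   [E ::= E ^ M]
E^M => M^M   [E ::= M]
M^M => v^M   [M ::= v]
v^M => v^(E)   [M ::= ( E )]
v^(E) => v^(M)   [E ::= M]
v^(M) => v^(v)   [M ::= v]

E => E^M => M^M => v^M => v^(E) => v^(M) => v^(v)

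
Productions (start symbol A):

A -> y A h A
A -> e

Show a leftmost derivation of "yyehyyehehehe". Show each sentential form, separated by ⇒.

A ⇒ yAhA ⇒ yyAhAhA ⇒ yyehAhA ⇒ yyehyAhAhA ⇒ yyehyyAhAhAhA ⇒ yyehyyehAhAhA ⇒ yyehyyehehAhA ⇒ yyehyyehehehA ⇒ yyehyyehehehe

A ⇒ yAhA   [A -> y A h A]
yAhA ⇒ yyAhAhA   [A -> y A h A]
yyAhAhA ⇒ yyehAhA   [A -> e]
yyehAhA ⇒ yyehyAhAhA   [A -> y A h A]
yyehyAhAhA ⇒ yyehyyAhAhAhA   [A -> y A h A]
yyehyyAhAhAhA ⇒ yyehyyehAhAhA   [A -> e]
yyehyyehAhAhA ⇒ yyehyyehehAhA   [A -> e]
yyehyyehehAhA ⇒ yyehyyehehehA   [A -> e]
yyehyyehehehA ⇒ yyehyyehehehe   [A -> e]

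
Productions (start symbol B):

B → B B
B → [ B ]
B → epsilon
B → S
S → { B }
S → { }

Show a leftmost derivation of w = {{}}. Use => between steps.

B => S => {B} => {BB} => {SB} => {{}B} => {{}}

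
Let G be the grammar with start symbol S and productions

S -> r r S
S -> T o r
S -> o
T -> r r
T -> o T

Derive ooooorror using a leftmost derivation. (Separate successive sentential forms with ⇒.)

S ⇒ Tor ⇒ oTor ⇒ ooTor ⇒ oooTor ⇒ ooooTor ⇒ oooooTor ⇒ ooooorror

S ⇒ Tor   [S -> T o r]
Tor ⇒ oTor   [T -> o T]
oTor ⇒ ooTor   [T -> o T]
ooTor ⇒ oooTor   [T -> o T]
oooTor ⇒ ooooTor   [T -> o T]
ooooTor ⇒ oooooTor   [T -> o T]
oooooTor ⇒ ooooorror   [T -> r r]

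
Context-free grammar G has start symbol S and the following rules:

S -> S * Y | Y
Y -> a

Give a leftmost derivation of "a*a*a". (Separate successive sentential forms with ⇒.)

S⇒S*Y⇒S*Y*Y⇒Y*Y*Y⇒a*Y*Y⇒a*a*Y⇒a*a*a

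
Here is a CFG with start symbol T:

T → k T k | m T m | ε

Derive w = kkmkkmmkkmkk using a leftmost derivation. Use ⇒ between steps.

T ⇒ kTk ⇒ kkTkk ⇒ kkmTmkk ⇒ kkmkTkmkk ⇒ kkmkkTkkmkk ⇒ kkmkkmTmkkmkk ⇒ kkmkkmmkkmkk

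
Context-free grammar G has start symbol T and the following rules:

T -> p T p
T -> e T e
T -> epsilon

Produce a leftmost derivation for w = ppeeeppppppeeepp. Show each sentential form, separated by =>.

T => pTp   [T -> p T p]
pTp => ppTpp   [T -> p T p]
ppTpp => ppeTepp   [T -> e T e]
ppeTepp => ppeeTeepp   [T -> e T e]
ppeeTeepp => ppeeeTeeepp   [T -> e T e]
ppeeeTeeepp => ppeeepTpeeepp   [T -> p T p]
ppeeepTpeeepp => ppeeeppTppeeepp   [T -> p T p]
ppeeeppTppeeepp => ppeeepppTpppeeepp   [T -> p T p]
ppeeepppTpppeeepp => ppeeeppppppeeepp   [T -> epsilon]

T => pTp => ppTpp => ppeTepp => ppeeTeepp => ppeeeTeeepp => ppeeepTpeeepp => ppeeeppTppeeepp => ppeeepppTpppeeepp => ppeeeppppppeeepp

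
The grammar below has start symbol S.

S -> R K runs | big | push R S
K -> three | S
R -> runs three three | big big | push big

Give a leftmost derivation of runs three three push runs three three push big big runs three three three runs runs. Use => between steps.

S => R K runs   [S -> R K runs]
R K runs => runs three three K runs   [R -> runs three three]
runs three three K runs => runs three three S runs   [K -> S]
runs three three S runs => runs three three push R S runs   [S -> push R S]
runs three three push R S runs => runs three three push runs three three S runs   [R -> runs three three]
runs three three push runs three three S runs => runs three three push runs three three push R S runs   [S -> push R S]
runs three three push runs three three push R S runs => runs three three push runs three three push big big S runs   [R -> big big]
runs three three push runs three three push big big S runs => runs three three push runs three three push big big R K runs runs   [S -> R K runs]
runs three three push runs three three push big big R K runs runs => runs three three push runs three three push big big runs three three K runs runs   [R -> runs three three]
runs three three push runs three three push big big runs three three K runs runs => runs three three push runs three three push big big runs three three three runs runs   [K -> three]

S => R K runs => runs three three K runs => runs three three S runs => runs three three push R S runs => runs three three push runs three three S runs => runs three three push runs three three push R S runs => runs three three push runs three three push big big S runs => runs three three push runs three three push big big R K runs runs => runs three three push runs three three push big big runs three three K runs runs => runs three three push runs three three push big big runs three three three runs runs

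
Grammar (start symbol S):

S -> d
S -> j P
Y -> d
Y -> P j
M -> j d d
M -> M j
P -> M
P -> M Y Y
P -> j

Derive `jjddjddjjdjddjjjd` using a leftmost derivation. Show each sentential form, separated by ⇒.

S⇒jP⇒jMYY⇒jjddYY⇒jjddPjY⇒jjddMYYjY⇒jjddMjYYjY⇒jjddMjjYYjY⇒jjddjddjjYYjY⇒jjddjddjjdYjY⇒jjddjddjjdPjjY⇒jjddjddjjdMjjY⇒jjddjddjjdMjjjY⇒jjddjddjjdjddjjjY⇒jjddjddjjdjddjjjd

S ⇒ jP   [S -> j P]
jP ⇒ jMYY   [P -> M Y Y]
jMYY ⇒ jjddYY   [M -> j d d]
jjddYY ⇒ jjddPjY   [Y -> P j]
jjddPjY ⇒ jjddMYYjY   [P -> M Y Y]
jjddMYYjY ⇒ jjddMjYYjY   [M -> M j]
jjddMjYYjY ⇒ jjddMjjYYjY   [M -> M j]
jjddMjjYYjY ⇒ jjddjddjjYYjY   [M -> j d d]
jjddjddjjYYjY ⇒ jjddjddjjdYjY   [Y -> d]
jjddjddjjdYjY ⇒ jjddjddjjdPjjY   [Y -> P j]
jjddjddjjdPjjY ⇒ jjddjddjjdMjjY   [P -> M]
jjddjddjjdMjjY ⇒ jjddjddjjdMjjjY   [M -> M j]
jjddjddjjdMjjjY ⇒ jjddjddjjdjddjjjY   [M -> j d d]
jjddjddjjdjddjjjY ⇒ jjddjddjjdjddjjjd   [Y -> d]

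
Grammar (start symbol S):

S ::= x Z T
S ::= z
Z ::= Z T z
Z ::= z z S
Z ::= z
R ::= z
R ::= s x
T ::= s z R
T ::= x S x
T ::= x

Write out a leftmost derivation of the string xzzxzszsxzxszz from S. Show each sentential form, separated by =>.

S => xZT   [S ::= x Z T]
xZT => xzzST   [Z ::= z z S]
xzzST => xzzxZTT   [S ::= x Z T]
xzzxZTT => xzzxZTzTT   [Z ::= Z T z]
xzzxZTzTT => xzzxzTzTT   [Z ::= z]
xzzxzTzTT => xzzxzszRzTT   [T ::= s z R]
xzzxzszRzTT => xzzxzszsxzTT   [R ::= s x]
xzzxzszsxzTT => xzzxzszsxzxT   [T ::= x]
xzzxzszsxzxT => xzzxzszsxzxszR   [T ::= s z R]
xzzxzszsxzxszR => xzzxzszsxzxszz   [R ::= z]

S => xZT => xzzST => xzzxZTT => xzzxZTzTT => xzzxzTzTT => xzzxzszRzTT => xzzxzszsxzTT => xzzxzszsxzxT => xzzxzszsxzxszR => xzzxzszsxzxszz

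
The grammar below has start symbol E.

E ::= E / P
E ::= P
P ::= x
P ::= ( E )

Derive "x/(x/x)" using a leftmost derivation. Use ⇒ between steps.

E ⇒ E/P   [E ::= E / P]
E/P ⇒ P/P   [E ::= P]
P/P ⇒ x/P   [P ::= x]
x/P ⇒ x/(E)   [P ::= ( E )]
x/(E) ⇒ x/(E/P)   [E ::= E / P]
x/(E/P) ⇒ x/(P/P)   [E ::= P]
x/(P/P) ⇒ x/(x/P)   [P ::= x]
x/(x/P) ⇒ x/(x/x)   [P ::= x]

E ⇒ E/P ⇒ P/P ⇒ x/P ⇒ x/(E) ⇒ x/(E/P) ⇒ x/(P/P) ⇒ x/(x/P) ⇒ x/(x/x)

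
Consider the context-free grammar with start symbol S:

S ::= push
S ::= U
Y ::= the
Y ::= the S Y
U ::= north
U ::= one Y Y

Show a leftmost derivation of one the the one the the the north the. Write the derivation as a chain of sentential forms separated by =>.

S => U => one Y Y => one the Y => one the the S Y => one the the U Y => one the the one Y Y Y => one the the one the Y Y => one the the one the the Y => one the the one the the the S Y => one the the one the the the U Y => one the the one the the the north Y => one the the one the the the north the

S => U   [S ::= U]
U => one Y Y   [U ::= one Y Y]
one Y Y => one the Y   [Y ::= the]
one the Y => one the the S Y   [Y ::= the S Y]
one the the S Y => one the the U Y   [S ::= U]
one the the U Y => one the the one Y Y Y   [U ::= one Y Y]
one the the one Y Y Y => one the the one the Y Y   [Y ::= the]
one the the one the Y Y => one the the one the the Y   [Y ::= the]
one the the one the the Y => one the the one the the the S Y   [Y ::= the S Y]
one the the one the the the S Y => one the the one the the the U Y   [S ::= U]
one the the one the the the U Y => one the the one the the the north Y   [U ::= north]
one the the one the the the north Y => one the the one the the the north the   [Y ::= the]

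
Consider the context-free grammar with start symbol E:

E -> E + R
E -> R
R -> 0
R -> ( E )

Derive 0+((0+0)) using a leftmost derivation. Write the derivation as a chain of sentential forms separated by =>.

E => E+R => R+R => 0+R => 0+(E) => 0+(R) => 0+((E)) => 0+((E+R)) => 0+((R+R)) => 0+((0+R)) => 0+((0+0))

E => E+R   [E -> E + R]
E+R => R+R   [E -> R]
R+R => 0+R   [R -> 0]
0+R => 0+(E)   [R -> ( E )]
0+(E) => 0+(R)   [E -> R]
0+(R) => 0+((E))   [R -> ( E )]
0+((E)) => 0+((E+R))   [E -> E + R]
0+((E+R)) => 0+((R+R))   [E -> R]
0+((R+R)) => 0+((0+R))   [R -> 0]
0+((0+R)) => 0+((0+0))   [R -> 0]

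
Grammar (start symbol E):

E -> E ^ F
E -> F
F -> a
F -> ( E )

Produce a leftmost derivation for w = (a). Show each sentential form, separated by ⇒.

E ⇒ F ⇒ (E) ⇒ (F) ⇒ (a)

E ⇒ F   [E -> F]
F ⇒ (E)   [F -> ( E )]
(E) ⇒ (F)   [E -> F]
(F) ⇒ (a)   [F -> a]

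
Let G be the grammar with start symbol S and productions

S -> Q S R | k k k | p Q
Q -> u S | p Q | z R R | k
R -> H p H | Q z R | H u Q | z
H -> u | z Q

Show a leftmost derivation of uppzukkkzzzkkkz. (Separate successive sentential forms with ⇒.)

S⇒QSR⇒uSSR⇒upQSR⇒uppQSR⇒uppzRRSR⇒uppzQzRRSR⇒uppzuSzRRSR⇒uppzukkkzRRSR⇒uppzukkkzzRSR⇒uppzukkkzzzSR⇒uppzukkkzzzkkkR⇒uppzukkkzzzkkkz

S ⇒ QSR   [S -> Q S R]
QSR ⇒ uSSR   [Q -> u S]
uSSR ⇒ upQSR   [S -> p Q]
upQSR ⇒ uppQSR   [Q -> p Q]
uppQSR ⇒ uppzRRSR   [Q -> z R R]
uppzRRSR ⇒ uppzQzRRSR   [R -> Q z R]
uppzQzRRSR ⇒ uppzuSzRRSR   [Q -> u S]
uppzuSzRRSR ⇒ uppzukkkzRRSR   [S -> k k k]
uppzukkkzRRSR ⇒ uppzukkkzzRSR   [R -> z]
uppzukkkzzRSR ⇒ uppzukkkzzzSR   [R -> z]
uppzukkkzzzSR ⇒ uppzukkkzzzkkkR   [S -> k k k]
uppzukkkzzzkkkR ⇒ uppzukkkzzzkkkz   [R -> z]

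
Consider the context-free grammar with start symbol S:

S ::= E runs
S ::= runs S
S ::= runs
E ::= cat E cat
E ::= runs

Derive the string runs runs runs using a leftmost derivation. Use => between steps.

S => runs S => runs E runs => runs runs runs

S => runs S   [S ::= runs S]
runs S => runs E runs   [S ::= E runs]
runs E runs => runs runs runs   [E ::= runs]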